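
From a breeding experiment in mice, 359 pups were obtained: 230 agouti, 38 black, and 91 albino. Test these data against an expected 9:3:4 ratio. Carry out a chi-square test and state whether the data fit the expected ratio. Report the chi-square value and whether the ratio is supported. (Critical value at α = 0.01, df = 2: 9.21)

The 9:3:4 ratio has 16 parts, so with N = 359 the expected counts are:
  agouti: 359 × 9/16 = 201.9375
  black: 359 × 3/16 = 67.3125
  albino: 359 × 4/16 = 89.75
χ² = Σ (O − E)² / E
  agouti: (230 − 201.9375)² / 201.9375 = 3.8997
  black: (38 − 67.3125)² / 67.3125 = 12.7647
  albino: (91 − 89.75)² / 89.75 = 0.0174
χ² = 3.8997 + 12.7647 + 0.0174 = 16.6818 ≈ 16.682
Degrees of freedom = 3 − 1 = 2; critical value at α = 0.01 is 9.21.
Since 16.682 > 9.21, we reject the null hypothesis — the data do not fit the 9:3:4 ratio.

16.682; not consistent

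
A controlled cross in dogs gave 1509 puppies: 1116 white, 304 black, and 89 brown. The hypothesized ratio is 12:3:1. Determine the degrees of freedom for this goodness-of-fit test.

A goodness-of-fit test with 3 phenotype classes has df = 3 − 1 = 2.

2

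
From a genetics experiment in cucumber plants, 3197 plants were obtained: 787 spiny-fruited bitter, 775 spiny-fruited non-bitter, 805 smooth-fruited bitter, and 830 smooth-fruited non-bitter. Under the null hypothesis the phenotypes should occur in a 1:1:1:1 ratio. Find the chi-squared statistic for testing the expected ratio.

Total ratio parts = 4. Expected numbers out of 3197:
  spiny-fruited bitter: 3197 × 1/4 = 799.25
  spiny-fruited non-bitter: 3197 × 1/4 = 799.25
  smooth-fruited bitter: 3197 × 1/4 = 799.25
  smooth-fruited non-bitter: 3197 × 1/4 = 799.25
χ² = Σ (O − E)² / E
  spiny-fruited bitter: (787 − 799.25)² / 799.25 = 0.1878
  spiny-fruited non-bitter: (775 − 799.25)² / 799.25 = 0.7358
  smooth-fruited bitter: (805 − 799.25)² / 799.25 = 0.0414
  smooth-fruited non-bitter: (830 − 799.25)² / 799.25 = 1.1831
χ² = 0.1878 + 0.7358 + 0.0414 + 1.1831 = 2.1481 ≈ 2.148

2.148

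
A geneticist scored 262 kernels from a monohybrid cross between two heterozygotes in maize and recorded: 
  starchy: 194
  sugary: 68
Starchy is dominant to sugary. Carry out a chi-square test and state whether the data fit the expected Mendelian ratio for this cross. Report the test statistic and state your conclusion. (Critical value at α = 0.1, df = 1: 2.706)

0.127; consistent

For a monohybrid cross between heterozygotes with complete dominance, the expected phenotypic ratio is 3:1.
Expected counts for N = 262 under a 3:1 ratio (total parts = 4):
  starchy: 262 × 3/4 = 196.5
  sugary: 262 × 1/4 = 65.5
χ² = Σ (O − E)² / E
  starchy: (194 − 196.5)² / 196.5 = 0.0318
  sugary: (68 − 65.5)² / 65.5 = 0.0954
χ² = 0.0318 + 0.0954 = 0.1272 ≈ 0.127
Degrees of freedom = 2 − 1 = 1; critical value at α = 0.1 is 2.706.
Since 0.127 < 2.706, we fail to reject the null hypothesis — the data are consistent with the 3:1 ratio.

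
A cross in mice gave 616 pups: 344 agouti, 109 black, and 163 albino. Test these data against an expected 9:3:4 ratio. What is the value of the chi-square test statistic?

0.910

Expected counts for N = 616 under a 9:3:4 ratio (total parts = 16):
  agouti: 616 × 9/16 = 346.5
  black: 616 × 3/16 = 115.5
  albino: 616 × 4/16 = 154
χ² = Σ (O − E)² / E
  agouti: (344 − 346.5)² / 346.5 = 0.0180
  black: (109 − 115.5)² / 115.5 = 0.3658
  albino: (163 − 154)² / 154 = 0.5260
χ² = 0.0180 + 0.3658 + 0.5260 = 0.9098 ≈ 0.910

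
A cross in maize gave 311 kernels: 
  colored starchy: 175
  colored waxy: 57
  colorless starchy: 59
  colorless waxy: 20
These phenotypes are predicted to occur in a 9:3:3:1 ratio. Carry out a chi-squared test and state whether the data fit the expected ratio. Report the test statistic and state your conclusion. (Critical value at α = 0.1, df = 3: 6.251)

0.054; consistent

The 9:3:3:1 ratio has 16 parts, so with N = 311 the expected counts are:
  colored starchy: 311 × 9/16 = 174.9375
  colored waxy: 311 × 3/16 = 58.3125
  colorless starchy: 311 × 3/16 = 58.3125
  colorless waxy: 311 × 1/16 = 19.4375
χ² = Σ (O − E)² / E
  colored starchy: (175 − 174.9375)² / 174.9375 = 0.0000
  colored waxy: (57 − 58.3125)² / 58.3125 = 0.0295
  colorless starchy: (59 − 58.3125)² / 58.3125 = 0.0081
  colorless waxy: (20 − 19.4375)² / 19.4375 = 0.0163
χ² = 0.0000 + 0.0295 + 0.0081 + 0.0163 = 0.0539 ≈ 0.054
Degrees of freedom = 4 − 1 = 3; critical value at α = 0.1 is 6.251.
Since 0.054 < 6.251, we fail to reject the null hypothesis — the data are consistent with the 9:3:3:1 ratio.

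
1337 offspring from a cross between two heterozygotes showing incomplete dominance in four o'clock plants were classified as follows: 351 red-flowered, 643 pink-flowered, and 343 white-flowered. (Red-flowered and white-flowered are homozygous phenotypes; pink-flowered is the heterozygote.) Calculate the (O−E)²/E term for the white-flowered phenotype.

With incomplete dominance, a heterozygote × heterozygote cross gives a 1:2:1 phenotypic ratio.
Expected counts for N = 1337 under a 1:2:1 ratio (total parts = 4):
  red-flowered: 1337 × 1/4 = 334.25
  pink-flowered: 1337 × 2/4 = 668.5
  white-flowered: 1337 × 1/4 = 334.25
Contribution of white-flowered: (343 − 334.25)² / 334.25 = 0.2291

0.229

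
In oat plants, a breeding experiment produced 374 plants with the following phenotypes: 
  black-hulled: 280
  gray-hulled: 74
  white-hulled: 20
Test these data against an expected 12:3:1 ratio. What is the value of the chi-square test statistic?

0.702

The 12:3:1 ratio has 16 parts, so with N = 374 the expected counts are:
  black-hulled: 374 × 12/16 = 280.5
  gray-hulled: 374 × 3/16 = 70.125
  white-hulled: 374 × 1/16 = 23.375
χ² = Σ (O − E)² / E
  black-hulled: (280 − 280.5)² / 280.5 = 0.0009
  gray-hulled: (74 − 70.125)² / 70.125 = 0.2141
  white-hulled: (20 − 23.375)² / 23.375 = 0.4873
χ² = 0.0009 + 0.2141 + 0.4873 = 0.7023 ≈ 0.702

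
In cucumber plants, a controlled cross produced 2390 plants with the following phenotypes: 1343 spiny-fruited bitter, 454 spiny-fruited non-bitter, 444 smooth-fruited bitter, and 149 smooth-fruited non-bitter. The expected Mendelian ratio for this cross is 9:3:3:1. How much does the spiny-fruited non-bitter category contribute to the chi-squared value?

0.077

Total ratio parts = 16. Expected numbers out of 2390:
  spiny-fruited bitter: 2390 × 9/16 = 1344.375
  spiny-fruited non-bitter: 2390 × 3/16 = 448.125
  smooth-fruited bitter: 2390 × 3/16 = 448.125
  smooth-fruited non-bitter: 2390 × 1/16 = 149.375
Contribution of spiny-fruited non-bitter: (454 − 448.125)² / 448.125 = 0.0770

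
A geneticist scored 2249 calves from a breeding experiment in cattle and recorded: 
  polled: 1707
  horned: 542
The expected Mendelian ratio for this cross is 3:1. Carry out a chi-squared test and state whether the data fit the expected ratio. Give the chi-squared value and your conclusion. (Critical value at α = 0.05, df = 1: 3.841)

The 3:1 ratio has 4 parts, so with N = 2249 the expected counts are:
  polled: 2249 × 3/4 = 1686.75
  horned: 2249 × 1/4 = 562.25
χ² = Σ (O − E)² / E
  polled: (1707 − 1686.75)² / 1686.75 = 0.2431
  horned: (542 − 562.25)² / 562.25 = 0.7293
χ² = 0.2431 + 0.7293 = 0.9724 ≈ 0.972
Degrees of freedom = 2 − 1 = 1; critical value at α = 0.05 is 3.841.
Since 0.972 < 3.841, we fail to reject the null hypothesis — the data are consistent with the 3:1 ratio.

0.972; consistent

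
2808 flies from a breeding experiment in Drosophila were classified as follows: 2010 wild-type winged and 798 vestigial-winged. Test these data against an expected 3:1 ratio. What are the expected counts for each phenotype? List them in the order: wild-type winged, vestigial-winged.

Total ratio parts = 4. Expected numbers out of 2808:
  wild-type winged: 2808 × 3/4 = 2106
  vestigial-winged: 2808 × 1/4 = 702

2106, 702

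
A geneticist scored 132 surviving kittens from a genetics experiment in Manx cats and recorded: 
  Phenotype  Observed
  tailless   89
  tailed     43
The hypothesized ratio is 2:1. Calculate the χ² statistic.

0.034

Under the 2:1 hypothesis (Σ ratio = 3, N = 132):
  tailless: 132 × 2/3 = 88
  tailed: 132 × 1/3 = 44
χ² = Σ (O − E)² / E
  tailless: (89 − 88)² / 88 = 0.0114
  tailed: (43 − 44)² / 44 = 0.0227
χ² = 0.0114 + 0.0227 = 0.0341 ≈ 0.034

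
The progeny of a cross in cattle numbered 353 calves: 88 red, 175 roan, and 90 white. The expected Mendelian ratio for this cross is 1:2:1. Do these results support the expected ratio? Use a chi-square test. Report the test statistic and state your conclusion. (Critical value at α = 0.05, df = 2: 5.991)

0.048; consistent

Expected counts for N = 353 under a 1:2:1 ratio (total parts = 4):
  red: 353 × 1/4 = 88.25
  roan: 353 × 2/4 = 176.5
  white: 353 × 1/4 = 88.25
χ² = Σ (O − E)² / E
  red: (88 − 88.25)² / 88.25 = 0.0007
  roan: (175 − 176.5)² / 176.5 = 0.0127
  white: (90 − 88.25)² / 88.25 = 0.0347
χ² = 0.0007 + 0.0127 + 0.0347 = 0.0481 ≈ 0.048
Degrees of freedom = 3 − 1 = 2; critical value at α = 0.05 is 5.991.
Since 0.048 < 5.991, we fail to reject the null hypothesis — the data are consistent with the 1:2:1 ratio.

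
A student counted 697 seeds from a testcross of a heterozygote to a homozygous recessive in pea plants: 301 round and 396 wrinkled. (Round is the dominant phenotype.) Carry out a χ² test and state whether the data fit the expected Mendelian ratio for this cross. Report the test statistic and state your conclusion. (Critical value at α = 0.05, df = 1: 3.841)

A testcross of a heterozygote (Aa × aa) gives a 1:1 phenotypic ratio.
The 1:1 ratio has 2 parts, so with N = 697 the expected counts are:
  round: 697 × 1/2 = 348.5
  wrinkled: 697 × 1/2 = 348.5
χ² = Σ (O − E)² / E
  round: (301 − 348.5)² / 348.5 = 6.4742
  wrinkled: (396 − 348.5)² / 348.5 = 6.4742
χ² = 6.4742 + 6.4742 = 12.9484 ≈ 12.948
Degrees of freedom = 2 − 1 = 1; critical value at α = 0.05 is 3.841.
Since 12.948 > 3.841, we reject the null hypothesis — the data do not fit the 1:1 ratio.

12.948; not consistent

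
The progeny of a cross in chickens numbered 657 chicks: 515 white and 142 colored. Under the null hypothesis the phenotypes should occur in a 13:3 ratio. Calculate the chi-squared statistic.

3.536

Total ratio parts = 16. Expected numbers out of 657:
  white: 657 × 13/16 = 533.8125
  colored: 657 × 3/16 = 123.1875
χ² = Σ (O − E)² / E
  white: (515 − 533.8125)² / 533.8125 = 0.6630
  colored: (142 − 123.1875)² / 123.1875 = 2.8729
χ² = 0.6630 + 2.8729 = 3.5359 ≈ 3.536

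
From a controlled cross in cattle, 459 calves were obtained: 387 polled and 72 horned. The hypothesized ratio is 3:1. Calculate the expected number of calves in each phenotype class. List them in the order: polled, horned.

344.25, 114.75

Under the 3:1 hypothesis (Σ ratio = 4, N = 459):
  polled: 459 × 3/4 = 344.25
  horned: 459 × 1/4 = 114.75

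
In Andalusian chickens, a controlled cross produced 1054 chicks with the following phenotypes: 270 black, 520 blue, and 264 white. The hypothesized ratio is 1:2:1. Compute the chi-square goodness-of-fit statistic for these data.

0.254

Under the 1:2:1 hypothesis (Σ ratio = 4, N = 1054):
  black: 1054 × 1/4 = 263.5
  blue: 1054 × 2/4 = 527
  white: 1054 × 1/4 = 263.5
χ² = Σ (O − E)² / E
  black: (270 − 263.5)² / 263.5 = 0.1603
  blue: (520 − 527)² / 527 = 0.0930
  white: (264 − 263.5)² / 263.5 = 0.0009
χ² = 0.1603 + 0.0930 + 0.0009 = 0.2542 ≈ 0.254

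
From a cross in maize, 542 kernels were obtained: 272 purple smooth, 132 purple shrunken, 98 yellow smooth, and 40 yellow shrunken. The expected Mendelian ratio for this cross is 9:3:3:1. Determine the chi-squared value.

Under the 9:3:3:1 hypothesis (Σ ratio = 16, N = 542):
  purple smooth: 542 × 9/16 = 304.875
  purple shrunken: 542 × 3/16 = 101.625
  yellow smooth: 542 × 3/16 = 101.625
  yellow shrunken: 542 × 1/16 = 33.875
χ² = Σ (O − E)² / E
  purple smooth: (272 − 304.875)² / 304.875 = 3.5449
  purple shrunken: (132 − 101.625)² / 101.625 = 9.0789
  yellow smooth: (98 − 101.625)² / 101.625 = 0.1293
  yellow shrunken: (40 − 33.875)² / 33.875 = 1.1075
χ² = 3.5449 + 9.0789 + 0.1293 + 1.1075 = 13.8606 ≈ 13.861

13.861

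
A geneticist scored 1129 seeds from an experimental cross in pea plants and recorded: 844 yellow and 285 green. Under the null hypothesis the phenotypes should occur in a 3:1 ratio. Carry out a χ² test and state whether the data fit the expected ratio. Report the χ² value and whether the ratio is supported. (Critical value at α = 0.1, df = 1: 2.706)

Expected counts for N = 1129 under a 3:1 ratio (total parts = 4):
  yellow: 1129 × 3/4 = 846.75
  green: 1129 × 1/4 = 282.25
χ² = Σ (O − E)² / E
  yellow: (844 − 846.75)² / 846.75 = 0.0089
  green: (285 − 282.25)² / 282.25 = 0.0268
χ² = 0.0089 + 0.0268 = 0.0357 ≈ 0.036
Degrees of freedom = 2 − 1 = 1; critical value at α = 0.1 is 2.706.
Since 0.036 < 2.706, we fail to reject the null hypothesis — the data are consistent with the 3:1 ratio.

0.036; consistent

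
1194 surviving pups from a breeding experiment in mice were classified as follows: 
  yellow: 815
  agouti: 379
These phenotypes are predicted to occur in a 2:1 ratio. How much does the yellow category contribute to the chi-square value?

The 2:1 ratio has 3 parts, so with N = 1194 the expected counts are:
  yellow: 1194 × 2/3 = 796
  agouti: 1194 × 1/3 = 398
Contribution of yellow: (815 − 796)² / 796 = 0.4535

0.454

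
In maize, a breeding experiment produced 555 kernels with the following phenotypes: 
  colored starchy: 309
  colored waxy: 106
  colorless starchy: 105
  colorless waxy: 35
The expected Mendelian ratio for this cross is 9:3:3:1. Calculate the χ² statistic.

0.080

The 9:3:3:1 ratio has 16 parts, so with N = 555 the expected counts are:
  colored starchy: 555 × 9/16 = 312.1875
  colored waxy: 555 × 3/16 = 104.0625
  colorless starchy: 555 × 3/16 = 104.0625
  colorless waxy: 555 × 1/16 = 34.6875
χ² = Σ (O − E)² / E
  colored starchy: (309 − 312.1875)² / 312.1875 = 0.0325
  colored waxy: (106 − 104.0625)² / 104.0625 = 0.0361
  colorless starchy: (105 − 104.0625)² / 104.0625 = 0.0084
  colorless waxy: (35 − 34.6875)² / 34.6875 = 0.0028
χ² = 0.0325 + 0.0361 + 0.0084 + 0.0028 = 0.0798 ≈ 0.080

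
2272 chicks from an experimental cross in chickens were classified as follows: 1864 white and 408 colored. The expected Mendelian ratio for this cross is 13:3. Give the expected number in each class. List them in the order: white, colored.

Under the 13:3 hypothesis (Σ ratio = 16, N = 2272):
  white: 2272 × 13/16 = 1846
  colored: 2272 × 3/16 = 426

1846, 426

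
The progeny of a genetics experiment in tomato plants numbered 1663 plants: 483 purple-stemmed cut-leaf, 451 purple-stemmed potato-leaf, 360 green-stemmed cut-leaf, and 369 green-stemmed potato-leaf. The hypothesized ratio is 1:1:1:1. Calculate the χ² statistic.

26.600

Expected counts for N = 1663 under a 1:1:1:1 ratio (total parts = 4):
  purple-stemmed cut-leaf: 1663 × 1/4 = 415.75
  purple-stemmed potato-leaf: 1663 × 1/4 = 415.75
  green-stemmed cut-leaf: 1663 × 1/4 = 415.75
  green-stemmed potato-leaf: 1663 × 1/4 = 415.75
χ² = Σ (O − E)² / E
  purple-stemmed cut-leaf: (483 − 415.75)² / 415.75 = 10.8781
  purple-stemmed potato-leaf: (451 − 415.75)² / 415.75 = 2.9887
  green-stemmed cut-leaf: (360 − 415.75)² / 415.75 = 7.4758
  green-stemmed potato-leaf: (369 − 415.75)² / 415.75 = 5.2569
χ² = 10.8781 + 2.9887 + 7.4758 + 5.2569 = 26.5995 ≈ 26.600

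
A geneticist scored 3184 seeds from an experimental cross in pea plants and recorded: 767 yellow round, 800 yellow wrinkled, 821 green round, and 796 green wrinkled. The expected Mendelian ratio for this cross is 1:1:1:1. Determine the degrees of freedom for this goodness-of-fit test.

A goodness-of-fit test with 4 phenotype classes has df = 4 − 1 = 3.

3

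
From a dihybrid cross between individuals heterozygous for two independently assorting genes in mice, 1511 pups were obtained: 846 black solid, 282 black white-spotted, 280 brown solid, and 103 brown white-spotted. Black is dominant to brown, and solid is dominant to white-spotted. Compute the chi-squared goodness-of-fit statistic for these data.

A dihybrid F₂ with independent assortment and complete dominance at both loci gives a 9:3:3:1 phenotypic ratio.
Total ratio parts = 16. Expected numbers out of 1511:
  black solid: 1511 × 9/16 = 849.9375
  black white-spotted: 1511 × 3/16 = 283.3125
  brown solid: 1511 × 3/16 = 283.3125
  brown white-spotted: 1511 × 1/16 = 94.4375
χ² = Σ (O − E)² / E
  black solid: (846 − 849.9375)² / 849.9375 = 0.0182
  black white-spotted: (282 − 283.3125)² / 283.3125 = 0.0061
  brown solid: (280 − 283.3125)² / 283.3125 = 0.0387
  brown white-spotted: (103 − 94.4375)² / 94.4375 = 0.7763
χ² = 0.0182 + 0.0061 + 0.0387 + 0.7763 = 0.8393 ≈ 0.839

0.839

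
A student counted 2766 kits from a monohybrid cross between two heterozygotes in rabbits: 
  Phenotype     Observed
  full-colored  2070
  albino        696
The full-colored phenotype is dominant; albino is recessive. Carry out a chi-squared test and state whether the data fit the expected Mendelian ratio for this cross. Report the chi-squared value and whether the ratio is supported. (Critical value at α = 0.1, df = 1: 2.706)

0.039; consistent

For a monohybrid cross between heterozygotes with complete dominance, the expected phenotypic ratio is 3:1.
Total ratio parts = 4. Expected numbers out of 2766:
  full-colored: 2766 × 3/4 = 2074.5
  albino: 2766 × 1/4 = 691.5
χ² = Σ (O − E)² / E
  full-colored: (2070 − 2074.5)² / 2074.5 = 0.0098
  albino: (696 − 691.5)² / 691.5 = 0.0293
χ² = 0.0098 + 0.0293 = 0.0391 ≈ 0.039
Degrees of freedom = 2 − 1 = 1; critical value at α = 0.1 is 2.706.
Since 0.039 < 2.706, we fail to reject the null hypothesis — the data are consistent with the 3:1 ratio.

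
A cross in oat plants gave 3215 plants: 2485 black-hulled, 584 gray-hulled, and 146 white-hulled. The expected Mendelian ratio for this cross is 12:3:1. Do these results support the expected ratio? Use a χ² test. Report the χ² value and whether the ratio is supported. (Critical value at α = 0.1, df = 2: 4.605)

17.863; not consistent

The 12:3:1 ratio has 16 parts, so with N = 3215 the expected counts are:
  black-hulled: 3215 × 12/16 = 2411.25
  gray-hulled: 3215 × 3/16 = 602.8125
  white-hulled: 3215 × 1/16 = 200.9375
χ² = Σ (O − E)² / E
  black-hulled: (2485 − 2411.25)² / 2411.25 = 2.2557
  gray-hulled: (584 − 602.8125)² / 602.8125 = 0.5871
  white-hulled: (146 − 200.9375)² / 200.9375 = 15.0202
χ² = 2.2557 + 0.5871 + 15.0202 = 17.863
Degrees of freedom = 3 − 1 = 2; critical value at α = 0.1 is 4.605.
Since 17.863 > 4.605, we reject the null hypothesis — the data do not fit the 12:3:1 ratio.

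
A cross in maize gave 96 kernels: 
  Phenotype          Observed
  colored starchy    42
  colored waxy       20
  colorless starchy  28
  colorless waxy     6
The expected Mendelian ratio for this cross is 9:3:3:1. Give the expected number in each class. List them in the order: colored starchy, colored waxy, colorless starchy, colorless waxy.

54, 18, 18, 6

Under the 9:3:3:1 hypothesis (Σ ratio = 16, N = 96):
  colored starchy: 96 × 9/16 = 54
  colored waxy: 96 × 3/16 = 18
  colorless starchy: 96 × 3/16 = 18
  colorless waxy: 96 × 1/16 = 6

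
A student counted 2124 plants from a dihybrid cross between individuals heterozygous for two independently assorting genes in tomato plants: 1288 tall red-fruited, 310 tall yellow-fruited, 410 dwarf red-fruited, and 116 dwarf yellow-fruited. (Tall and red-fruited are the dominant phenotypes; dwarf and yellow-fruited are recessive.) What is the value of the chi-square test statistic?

29.294

A dihybrid F₂ with independent assortment and complete dominance at both loci gives a 9:3:3:1 phenotypic ratio.
Expected counts for N = 2124 under a 9:3:3:1 ratio (total parts = 16):
  tall red-fruited: 2124 × 9/16 = 1194.75
  tall yellow-fruited: 2124 × 3/16 = 398.25
  dwarf red-fruited: 2124 × 3/16 = 398.25
  dwarf yellow-fruited: 2124 × 1/16 = 132.75
χ² = Σ (O − E)² / E
  tall red-fruited: (1288 − 1194.75)² / 1194.75 = 7.2781
  tall yellow-fruited: (310 − 398.25)² / 398.25 = 19.5557
  dwarf red-fruited: (410 − 398.25)² / 398.25 = 0.3467
  dwarf yellow-fruited: (116 − 132.75)² / 132.75 = 2.1135
χ² = 7.2781 + 19.5557 + 0.3467 + 2.1135 = 29.294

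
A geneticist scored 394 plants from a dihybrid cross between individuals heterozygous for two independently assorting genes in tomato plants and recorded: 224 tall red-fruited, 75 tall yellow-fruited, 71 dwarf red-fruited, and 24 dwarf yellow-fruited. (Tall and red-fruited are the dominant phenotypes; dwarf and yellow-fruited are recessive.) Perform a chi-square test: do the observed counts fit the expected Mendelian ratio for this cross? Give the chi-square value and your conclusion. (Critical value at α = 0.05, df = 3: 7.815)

0.170; consistent

A dihybrid F₂ with independent assortment and complete dominance at both loci gives a 9:3:3:1 phenotypic ratio.
Expected counts for N = 394 under a 9:3:3:1 ratio (total parts = 16):
  tall red-fruited: 394 × 9/16 = 221.625
  tall yellow-fruited: 394 × 3/16 = 73.875
  dwarf red-fruited: 394 × 3/16 = 73.875
  dwarf yellow-fruited: 394 × 1/16 = 24.625
χ² = Σ (O − E)² / E
  tall red-fruited: (224 − 221.625)² / 221.625 = 0.0255
  tall yellow-fruited: (75 − 73.875)² / 73.875 = 0.0171
  dwarf red-fruited: (71 − 73.875)² / 73.875 = 0.1119
  dwarf yellow-fruited: (24 − 24.625)² / 24.625 = 0.0159
χ² = 0.0255 + 0.0171 + 0.1119 + 0.0159 = 0.1704 ≈ 0.170
Degrees of freedom = 4 − 1 = 3; critical value at α = 0.05 is 7.815.
Since 0.170 < 7.815, we fail to reject the null hypothesis — the data are consistent with the 9:3:3:1 ratio.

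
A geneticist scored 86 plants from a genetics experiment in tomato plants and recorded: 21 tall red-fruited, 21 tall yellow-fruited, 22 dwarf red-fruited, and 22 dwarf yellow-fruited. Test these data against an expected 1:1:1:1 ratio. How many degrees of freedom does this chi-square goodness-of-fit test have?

3

A goodness-of-fit test with 4 phenotype classes has df = 4 − 1 = 3.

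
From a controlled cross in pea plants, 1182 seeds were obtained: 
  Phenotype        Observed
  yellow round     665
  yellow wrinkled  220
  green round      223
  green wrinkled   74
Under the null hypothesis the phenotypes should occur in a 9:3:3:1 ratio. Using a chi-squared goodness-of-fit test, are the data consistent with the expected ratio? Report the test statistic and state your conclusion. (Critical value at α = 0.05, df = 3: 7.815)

0.021; consistent

Expected counts for N = 1182 under a 9:3:3:1 ratio (total parts = 16):
  yellow round: 1182 × 9/16 = 664.875
  yellow wrinkled: 1182 × 3/16 = 221.625
  green round: 1182 × 3/16 = 221.625
  green wrinkled: 1182 × 1/16 = 73.875
χ² = Σ (O − E)² / E
  yellow round: (665 − 664.875)² / 664.875 = 0.0000
  yellow wrinkled: (220 − 221.625)² / 221.625 = 0.0119
  green round: (223 − 221.625)² / 221.625 = 0.0085
  green wrinkled: (74 − 73.875)² / 73.875 = 0.0002
χ² = 0.0000 + 0.0119 + 0.0085 + 0.0002 = 0.0206 ≈ 0.021
Degrees of freedom = 4 − 1 = 3; critical value at α = 0.05 is 7.815.
Since 0.021 < 7.815, we fail to reject the null hypothesis — the data are consistent with the 9:3:3:1 ratio.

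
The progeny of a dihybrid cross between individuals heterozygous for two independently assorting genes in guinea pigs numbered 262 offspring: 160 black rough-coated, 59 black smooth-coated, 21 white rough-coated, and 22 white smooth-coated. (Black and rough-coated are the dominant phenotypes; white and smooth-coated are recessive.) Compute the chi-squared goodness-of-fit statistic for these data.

A dihybrid F₂ with independent assortment and complete dominance at both loci gives a 9:3:3:1 phenotypic ratio.
Under the 9:3:3:1 hypothesis (Σ ratio = 16, N = 262):
  black rough-coated: 262 × 9/16 = 147.375
  black smooth-coated: 262 × 3/16 = 49.125
  white rough-coated: 262 × 3/16 = 49.125
  white smooth-coated: 262 × 1/16 = 16.375
χ² = Σ (O − E)² / E
  black rough-coated: (160 − 147.375)² / 147.375 = 1.0815
  black smooth-coated: (59 − 49.125)² / 49.125 = 1.9851
  white rough-coated: (21 − 49.125)² / 49.125 = 16.1021
  white smooth-coated: (22 − 16.375)² / 16.375 = 1.9323
χ² = 1.0815 + 1.9851 + 16.1021 + 1.9323 = 21.101

21.101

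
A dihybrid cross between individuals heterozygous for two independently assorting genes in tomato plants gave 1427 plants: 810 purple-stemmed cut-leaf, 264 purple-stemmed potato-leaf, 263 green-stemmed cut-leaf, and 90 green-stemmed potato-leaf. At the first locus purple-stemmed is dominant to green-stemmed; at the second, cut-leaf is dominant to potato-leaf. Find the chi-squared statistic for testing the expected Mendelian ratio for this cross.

0.199

A dihybrid F₂ with independent assortment and complete dominance at both loci gives a 9:3:3:1 phenotypic ratio.
Total ratio parts = 16. Expected numbers out of 1427:
  purple-stemmed cut-leaf: 1427 × 9/16 = 802.6875
  purple-stemmed potato-leaf: 1427 × 3/16 = 267.5625
  green-stemmed cut-leaf: 1427 × 3/16 = 267.5625
  green-stemmed potato-leaf: 1427 × 1/16 = 89.1875
χ² = Σ (O − E)² / E
  purple-stemmed cut-leaf: (810 − 802.6875)² / 802.6875 = 0.0666
  purple-stemmed potato-leaf: (264 − 267.5625)² / 267.5625 = 0.0474
  green-stemmed cut-leaf: (263 − 267.5625)² / 267.5625 = 0.0778
  green-stemmed potato-leaf: (90 − 89.1875)² / 89.1875 = 0.0074
χ² = 0.0666 + 0.0474 + 0.0778 + 0.0074 = 0.1992 ≈ 0.199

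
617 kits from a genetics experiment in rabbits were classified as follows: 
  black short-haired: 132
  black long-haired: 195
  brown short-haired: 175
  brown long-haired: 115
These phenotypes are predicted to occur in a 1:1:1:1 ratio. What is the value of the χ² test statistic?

Expected counts for N = 617 under a 1:1:1:1 ratio (total parts = 4):
  black short-haired: 617 × 1/4 = 154.25
  black long-haired: 617 × 1/4 = 154.25
  brown short-haired: 617 × 1/4 = 154.25
  brown long-haired: 617 × 1/4 = 154.25
χ² = Σ (O − E)² / E
  black short-haired: (132 − 154.25)² / 154.25 = 3.2095
  black long-haired: (195 − 154.25)² / 154.25 = 10.7654
  brown short-haired: (175 − 154.25)² / 154.25 = 2.7913
  brown long-haired: (115 − 154.25)² / 154.25 = 9.9874
χ² = 3.2095 + 10.7654 + 2.7913 + 9.9874 = 26.7536 ≈ 26.754

26.754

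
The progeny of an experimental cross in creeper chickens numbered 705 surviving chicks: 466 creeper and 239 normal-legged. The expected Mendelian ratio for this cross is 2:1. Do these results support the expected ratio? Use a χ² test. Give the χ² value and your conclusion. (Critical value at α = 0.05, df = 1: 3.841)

The 2:1 ratio has 3 parts, so with N = 705 the expected counts are:
  creeper: 705 × 2/3 = 470
  normal-legged: 705 × 1/3 = 235
χ² = Σ (O − E)² / E
  creeper: (466 − 470)² / 470 = 0.0340
  normal-legged: (239 − 235)² / 235 = 0.0681
χ² = 0.0340 + 0.0681 = 0.1021 ≈ 0.102
Degrees of freedom = 2 − 1 = 1; critical value at α = 0.05 is 3.841.
Since 0.102 < 3.841, we fail to reject the null hypothesis — the data are consistent with the 2:1 ratio.

0.102; consistent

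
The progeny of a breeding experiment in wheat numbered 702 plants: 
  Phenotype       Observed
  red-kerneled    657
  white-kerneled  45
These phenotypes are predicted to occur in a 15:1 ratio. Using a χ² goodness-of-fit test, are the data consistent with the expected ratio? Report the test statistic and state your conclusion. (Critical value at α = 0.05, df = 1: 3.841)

Expected counts for N = 702 under a 15:1 ratio (total parts = 16):
  red-kerneled: 702 × 15/16 = 658.125
  white-kerneled: 702 × 1/16 = 43.875
χ² = Σ (O − E)² / E
  red-kerneled: (657 − 658.125)² / 658.125 = 0.0019
  white-kerneled: (45 − 43.875)² / 43.875 = 0.0288
χ² = 0.0019 + 0.0288 = 0.0307 ≈ 0.031
Degrees of freedom = 2 − 1 = 1; critical value at α = 0.05 is 3.841.
Since 0.031 < 3.841, we fail to reject the null hypothesis — the data are consistent with the 15:1 ratio.

0.031; consistent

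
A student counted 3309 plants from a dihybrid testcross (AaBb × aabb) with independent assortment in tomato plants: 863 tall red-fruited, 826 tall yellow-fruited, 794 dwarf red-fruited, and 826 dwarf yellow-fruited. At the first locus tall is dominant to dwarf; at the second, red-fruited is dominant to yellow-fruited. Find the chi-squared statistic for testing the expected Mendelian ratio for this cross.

2.885

A dihybrid testcross with independent assortment gives a 1:1:1:1 ratio.
Under the 1:1:1:1 hypothesis (Σ ratio = 4, N = 3309):
  tall red-fruited: 3309 × 1/4 = 827.25
  tall yellow-fruited: 3309 × 1/4 = 827.25
  dwarf red-fruited: 3309 × 1/4 = 827.25
  dwarf yellow-fruited: 3309 × 1/4 = 827.25
χ² = Σ (O − E)² / E
  tall red-fruited: (863 − 827.25)² / 827.25 = 1.5450
  tall yellow-fruited: (826 − 827.25)² / 827.25 = 0.0019
  dwarf red-fruited: (794 − 827.25)² / 827.25 = 1.3364
  dwarf yellow-fruited: (826 − 827.25)² / 827.25 = 0.0019
χ² = 1.5450 + 0.0019 + 1.3364 + 0.0019 = 2.8852 ≈ 2.885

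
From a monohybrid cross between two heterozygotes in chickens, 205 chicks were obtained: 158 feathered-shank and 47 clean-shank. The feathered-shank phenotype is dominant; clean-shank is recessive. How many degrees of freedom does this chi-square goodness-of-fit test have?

1

For a monohybrid cross between heterozygotes with complete dominance, the expected phenotypic ratio is 3:1.
A goodness-of-fit test with 2 phenotype classes has df = 2 − 1 = 1.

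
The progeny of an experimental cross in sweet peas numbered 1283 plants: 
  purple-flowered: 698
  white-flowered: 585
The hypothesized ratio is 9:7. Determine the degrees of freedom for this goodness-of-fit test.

A goodness-of-fit test with 2 phenotype classes has df = 2 − 1 = 1.

1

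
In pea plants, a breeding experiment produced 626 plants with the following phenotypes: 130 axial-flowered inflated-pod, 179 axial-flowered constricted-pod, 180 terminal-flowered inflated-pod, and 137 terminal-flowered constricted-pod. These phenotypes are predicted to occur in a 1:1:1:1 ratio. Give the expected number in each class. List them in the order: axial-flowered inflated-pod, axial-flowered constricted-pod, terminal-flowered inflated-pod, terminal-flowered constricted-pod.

Total ratio parts = 4. Expected numbers out of 626:
  axial-flowered inflated-pod: 626 × 1/4 = 156.5
  axial-flowered constricted-pod: 626 × 1/4 = 156.5
  terminal-flowered inflated-pod: 626 × 1/4 = 156.5
  terminal-flowered constricted-pod: 626 × 1/4 = 156.5

156.5, 156.5, 156.5, 156.5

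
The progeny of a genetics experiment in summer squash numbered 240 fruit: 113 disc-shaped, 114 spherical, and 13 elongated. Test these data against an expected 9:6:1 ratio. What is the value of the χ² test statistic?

10.252

Under the 9:6:1 hypothesis (Σ ratio = 16, N = 240):
  disc-shaped: 240 × 9/16 = 135
  spherical: 240 × 6/16 = 90
  elongated: 240 × 1/16 = 15
χ² = Σ (O − E)² / E
  disc-shaped: (113 − 135)² / 135 = 3.5852
  spherical: (114 − 90)² / 90 = 6.4000
  elongated: (13 − 15)² / 15 = 0.2667
χ² = 3.5852 + 6.4000 + 0.2667 = 10.2519 ≈ 10.252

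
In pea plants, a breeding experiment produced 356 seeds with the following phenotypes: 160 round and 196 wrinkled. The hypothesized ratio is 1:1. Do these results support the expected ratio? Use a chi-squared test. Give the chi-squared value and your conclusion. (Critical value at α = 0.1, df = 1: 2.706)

Under the 1:1 hypothesis (Σ ratio = 2, N = 356):
  round: 356 × 1/2 = 178
  wrinkled: 356 × 1/2 = 178
χ² = Σ (O − E)² / E
  round: (160 − 178)² / 178 = 1.8202
  wrinkled: (196 − 178)² / 178 = 1.8202
χ² = 1.8202 + 1.8202 = 3.6404 ≈ 3.640
Degrees of freedom = 2 − 1 = 1; critical value at α = 0.1 is 2.706.
Since 3.640 > 2.706, we reject the null hypothesis — the data do not fit the 1:1 ratio.

3.640; not consistent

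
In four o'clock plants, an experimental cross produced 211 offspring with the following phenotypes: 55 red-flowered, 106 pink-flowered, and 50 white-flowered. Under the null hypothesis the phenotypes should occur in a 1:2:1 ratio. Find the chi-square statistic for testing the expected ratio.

Expected counts for N = 211 under a 1:2:1 ratio (total parts = 4):
  red-flowered: 211 × 1/4 = 52.75
  pink-flowered: 211 × 2/4 = 105.5
  white-flowered: 211 × 1/4 = 52.75
χ² = Σ (O − E)² / E
  red-flowered: (55 − 52.75)² / 52.75 = 0.0960
  pink-flowered: (106 − 105.5)² / 105.5 = 0.0024
  white-flowered: (50 − 52.75)² / 52.75 = 0.1434
χ² = 0.0960 + 0.0024 + 0.1434 = 0.2418 ≈ 0.242

0.242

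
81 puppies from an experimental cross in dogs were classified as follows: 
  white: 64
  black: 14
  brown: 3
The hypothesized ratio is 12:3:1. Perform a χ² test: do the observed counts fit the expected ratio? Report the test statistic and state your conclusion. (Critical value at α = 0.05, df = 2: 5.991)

Under the 12:3:1 hypothesis (Σ ratio = 16, N = 81):
  white: 81 × 12/16 = 60.75
  black: 81 × 3/16 = 15.1875
  brown: 81 × 1/16 = 5.0625
χ² = Σ (O − E)² / E
  white: (64 − 60.75)² / 60.75 = 0.1739
  black: (14 − 15.1875)² / 15.1875 = 0.0928
  brown: (3 − 5.0625)² / 5.0625 = 0.8403
χ² = 0.1739 + 0.0928 + 0.8403 = 1.107
Degrees of freedom = 3 − 1 = 2; critical value at α = 0.05 is 5.991.
Since 1.107 < 5.991, we fail to reject the null hypothesis — the data are consistent with the 12:3:1 ratio.

1.107; consistent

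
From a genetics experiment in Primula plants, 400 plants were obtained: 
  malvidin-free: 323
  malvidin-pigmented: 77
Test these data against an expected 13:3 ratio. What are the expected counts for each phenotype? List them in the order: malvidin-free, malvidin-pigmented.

Total ratio parts = 16. Expected numbers out of 400:
  malvidin-free: 400 × 13/16 = 325
  malvidin-pigmented: 400 × 3/16 = 75

325, 75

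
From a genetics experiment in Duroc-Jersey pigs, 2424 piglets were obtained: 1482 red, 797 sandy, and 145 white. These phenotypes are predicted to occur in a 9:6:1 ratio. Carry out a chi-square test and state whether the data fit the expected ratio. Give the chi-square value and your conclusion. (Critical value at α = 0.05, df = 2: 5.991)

24.377; not consistent

Total ratio parts = 16. Expected numbers out of 2424:
  red: 2424 × 9/16 = 1363.5
  sandy: 2424 × 6/16 = 909
  white: 2424 × 1/16 = 151.5
χ² = Σ (O − E)² / E
  red: (1482 − 1363.5)² / 1363.5 = 10.2987
  sandy: (797 − 909)² / 909 = 13.7998
  white: (145 − 151.5)² / 151.5 = 0.2789
χ² = 10.2987 + 13.7998 + 0.2789 = 24.3774 ≈ 24.377
Degrees of freedom = 3 − 1 = 2; critical value at α = 0.05 is 5.991.
Since 24.377 > 5.991, we reject the null hypothesis — the data do not fit the 9:6:1 ratio.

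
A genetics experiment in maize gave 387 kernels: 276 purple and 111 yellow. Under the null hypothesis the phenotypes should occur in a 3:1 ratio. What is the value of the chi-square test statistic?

2.798

Total ratio parts = 4. Expected numbers out of 387:
  purple: 387 × 3/4 = 290.25
  yellow: 387 × 1/4 = 96.75
χ² = Σ (O − E)² / E
  purple: (276 − 290.25)² / 290.25 = 0.6996
  yellow: (111 − 96.75)² / 96.75 = 2.0988
χ² = 0.6996 + 2.0988 = 2.7984 ≈ 2.798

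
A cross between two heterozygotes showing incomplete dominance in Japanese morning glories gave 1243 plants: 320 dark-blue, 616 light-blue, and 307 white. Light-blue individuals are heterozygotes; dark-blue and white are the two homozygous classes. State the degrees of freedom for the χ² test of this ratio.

2

With incomplete dominance, a heterozygote × heterozygote cross gives a 1:2:1 phenotypic ratio.
A goodness-of-fit test with 3 phenotype classes has df = 3 − 1 = 2.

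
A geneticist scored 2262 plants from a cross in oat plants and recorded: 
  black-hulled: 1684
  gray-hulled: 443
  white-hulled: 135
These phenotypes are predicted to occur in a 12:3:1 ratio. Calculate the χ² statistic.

Expected counts for N = 2262 under a 12:3:1 ratio (total parts = 16):
  black-hulled: 2262 × 12/16 = 1696.5
  gray-hulled: 2262 × 3/16 = 424.125
  white-hulled: 2262 × 1/16 = 141.375
χ² = Σ (O − E)² / E
  black-hulled: (1684 − 1696.5)² / 1696.5 = 0.0921
  gray-hulled: (443 − 424.125)² / 424.125 = 0.8400
  white-hulled: (135 − 141.375)² / 141.375 = 0.2875
χ² = 0.0921 + 0.8400 + 0.2875 = 1.2196 ≈ 1.220

1.220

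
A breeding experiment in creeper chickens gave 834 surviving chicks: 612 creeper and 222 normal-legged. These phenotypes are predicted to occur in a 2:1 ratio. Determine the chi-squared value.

16.921

Expected counts for N = 834 under a 2:1 ratio (total parts = 3):
  creeper: 834 × 2/3 = 556
  normal-legged: 834 × 1/3 = 278
χ² = Σ (O − E)² / E
  creeper: (612 − 556)² / 556 = 5.6403
  normal-legged: (222 − 278)² / 278 = 11.2806
χ² = 5.6403 + 11.2806 = 16.9209 ≈ 16.921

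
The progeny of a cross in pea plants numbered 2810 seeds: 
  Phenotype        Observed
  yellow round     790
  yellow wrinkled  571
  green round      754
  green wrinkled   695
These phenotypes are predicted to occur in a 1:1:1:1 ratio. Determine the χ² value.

39.369

Expected counts for N = 2810 under a 1:1:1:1 ratio (total parts = 4):
  yellow round: 2810 × 1/4 = 702.5
  yellow wrinkled: 2810 × 1/4 = 702.5
  green round: 2810 × 1/4 = 702.5
  green wrinkled: 2810 × 1/4 = 702.5
χ² = Σ (O − E)² / E
  yellow round: (790 − 702.5)² / 702.5 = 10.8986
  yellow wrinkled: (571 − 702.5)² / 702.5 = 24.6153
  green round: (754 − 702.5)² / 702.5 = 3.7754
  green wrinkled: (695 − 702.5)² / 702.5 = 0.0801
χ² = 10.8986 + 24.6153 + 3.7754 + 0.0801 = 39.3694 ≈ 39.369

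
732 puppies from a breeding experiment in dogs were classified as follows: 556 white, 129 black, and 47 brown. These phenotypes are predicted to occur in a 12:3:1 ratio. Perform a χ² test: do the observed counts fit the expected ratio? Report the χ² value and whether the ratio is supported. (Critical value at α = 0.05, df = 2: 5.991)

0.619; consistent

Total ratio parts = 16. Expected numbers out of 732:
  white: 732 × 12/16 = 549
  black: 732 × 3/16 = 137.25
  brown: 732 × 1/16 = 45.75
χ² = Σ (O − E)² / E
  white: (556 − 549)² / 549 = 0.0893
  black: (129 − 137.25)² / 137.25 = 0.4959
  brown: (47 − 45.75)² / 45.75 = 0.0342
χ² = 0.0893 + 0.4959 + 0.0342 = 0.6194 ≈ 0.619
Degrees of freedom = 3 − 1 = 2; critical value at α = 0.05 is 5.991.
Since 0.619 < 5.991, we fail to reject the null hypothesis — the data are consistent with the 12:3:1 ratio.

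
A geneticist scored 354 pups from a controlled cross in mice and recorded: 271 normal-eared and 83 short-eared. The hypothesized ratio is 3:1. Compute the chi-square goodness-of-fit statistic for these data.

0.456

Expected counts for N = 354 under a 3:1 ratio (total parts = 4):
  normal-eared: 354 × 3/4 = 265.5
  short-eared: 354 × 1/4 = 88.5
χ² = Σ (O − E)² / E
  normal-eared: (271 − 265.5)² / 265.5 = 0.1139
  short-eared: (83 − 88.5)² / 88.5 = 0.3418
χ² = 0.1139 + 0.3418 = 0.4557 ≈ 0.456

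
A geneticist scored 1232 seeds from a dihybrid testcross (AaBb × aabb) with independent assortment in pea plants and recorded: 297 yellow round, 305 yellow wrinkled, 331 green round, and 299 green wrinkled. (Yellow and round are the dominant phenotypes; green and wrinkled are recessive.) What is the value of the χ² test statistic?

2.403

A dihybrid testcross with independent assortment gives a 1:1:1:1 ratio.
The 1:1:1:1 ratio has 4 parts, so with N = 1232 the expected counts are:
  yellow round: 1232 × 1/4 = 308
  yellow wrinkled: 1232 × 1/4 = 308
  green round: 1232 × 1/4 = 308
  green wrinkled: 1232 × 1/4 = 308
χ² = Σ (O − E)² / E
  yellow round: (297 − 308)² / 308 = 0.3929
  yellow wrinkled: (305 − 308)² / 308 = 0.0292
  green round: (331 − 308)² / 308 = 1.7175
  green wrinkled: (299 − 308)² / 308 = 0.2630
χ² = 0.3929 + 0.0292 + 1.7175 + 0.2630 = 2.4026 ≈ 2.403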